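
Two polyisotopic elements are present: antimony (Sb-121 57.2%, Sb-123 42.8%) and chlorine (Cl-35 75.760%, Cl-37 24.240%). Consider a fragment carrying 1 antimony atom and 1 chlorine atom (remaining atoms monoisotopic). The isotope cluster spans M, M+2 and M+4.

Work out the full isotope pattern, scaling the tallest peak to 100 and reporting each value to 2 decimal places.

Antimony pattern (n=1): 0.5720 : 0.4280
Chlorine pattern (n=1): 0.7576 : 0.2424
Convolve the two distributions (both contribute in 2-u steps):
  M: 0.5720×0.7576 = 0.433347
  M+2: 0.5720×0.2424 + 0.4280×0.7576 = 0.462906
  M+4: 0.4280×0.2424 = 0.103747
Scale to base peak (0.462906) = 100: 93.61 : 100.00 : 22.41

93.61 : 100.00 : 22.41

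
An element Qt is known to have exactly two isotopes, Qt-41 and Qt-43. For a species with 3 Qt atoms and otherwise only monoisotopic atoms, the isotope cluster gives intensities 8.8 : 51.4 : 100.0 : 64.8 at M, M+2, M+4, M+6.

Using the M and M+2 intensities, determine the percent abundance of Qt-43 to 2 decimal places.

Write p for the Qt-41 fraction. I(M+2)/I(M) = [C(3,1)·p^2·(1−p)] / p^3 = 3·(1−p)/p = 51.4/8.8 = 5.8409
(1−p)/p = 5.8409/3 = 1.9470  ⇒  p = 1/(1 + 1.9470) = 0.3393
Qt-41: 33.93%, Qt-43: 66.07%.

66.07%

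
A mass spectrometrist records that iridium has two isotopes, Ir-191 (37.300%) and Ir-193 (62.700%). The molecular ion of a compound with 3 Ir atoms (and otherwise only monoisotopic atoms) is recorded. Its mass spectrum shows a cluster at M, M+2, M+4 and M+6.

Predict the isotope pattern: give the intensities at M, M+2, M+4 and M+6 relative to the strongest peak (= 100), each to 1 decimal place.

11.8 : 59.5 : 100.0 : 56.0

The 3 Ir atoms are independent, so intensities follow the terms of (0.37300 + 0.62700)^3.
P(M) = 0.37300^3 = 0.051895
P(M+2) = 3 × 0.37300^2 × 0.62700^1 = 0.261702
P(M+4) = 3 × 0.37300^1 × 0.62700^2 = 0.439911
P(M+6) = 0.62700^3 = 0.246492
The M+4 peak is largest (0.439911); scaling to 100 gives 11.8 : 59.5 : 100.0 : 56.0.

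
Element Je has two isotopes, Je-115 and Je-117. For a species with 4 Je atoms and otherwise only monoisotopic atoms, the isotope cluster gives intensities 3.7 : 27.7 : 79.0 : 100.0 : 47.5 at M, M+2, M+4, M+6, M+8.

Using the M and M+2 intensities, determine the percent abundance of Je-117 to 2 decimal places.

If p is the fraction of Je that is Je-115, then I(M+2)/I(M) = [C(4,1)·p^3·(1−p)] / p^4 = 4·(1−p)/p = 27.7/3.7 = 7.4865
(1−p)/p = 7.4865/4 = 1.8716  ⇒  p = 1/(1 + 1.8716) = 0.3482
Je-115: 34.82%, Je-117: 65.18%.

65.18%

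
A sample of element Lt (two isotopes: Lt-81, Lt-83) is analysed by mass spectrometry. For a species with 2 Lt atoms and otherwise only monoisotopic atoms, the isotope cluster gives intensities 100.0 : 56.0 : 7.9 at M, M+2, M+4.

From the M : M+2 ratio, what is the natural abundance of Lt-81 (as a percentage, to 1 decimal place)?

78.1%

Write p for the Lt-81 fraction. I(M+2)/I(M) = [C(2,1)·p^1·(1−p)] / p^2 = 2·(1−p)/p = 56.0/100.0 = 0.5600
(1−p)/p = 0.5600/2 = 0.2800  ⇒  p = 1/(1 + 0.2800) = 0.7812
Lt-81: 78.1%, Lt-83: 21.9%.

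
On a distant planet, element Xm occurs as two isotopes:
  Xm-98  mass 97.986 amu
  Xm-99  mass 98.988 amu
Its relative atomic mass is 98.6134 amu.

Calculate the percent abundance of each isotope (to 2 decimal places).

Xm-98: 37.39%, Xm-99: 62.61%

With x = fraction of Xm-98 (so Xm-99 is 1 − x):
97.986·x + 98.988·(1 − x) = 98.6134
(97.986 − 98.988)·x = 98.6134 − 98.988
x = -0.3746 / -1.002 = 0.37385 → 37.39% Xm-98, 62.61% Xm-99.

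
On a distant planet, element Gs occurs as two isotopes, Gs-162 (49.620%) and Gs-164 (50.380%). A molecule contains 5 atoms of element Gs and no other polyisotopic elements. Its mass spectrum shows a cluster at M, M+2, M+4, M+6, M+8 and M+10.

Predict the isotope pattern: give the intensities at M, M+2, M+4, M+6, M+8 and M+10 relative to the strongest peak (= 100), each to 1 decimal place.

Expanding (0.49620 + 0.50380)^5:
P(M) = 0.49620^5 = 0.030080
P(M+2) = 5 × 0.49620^4 × 0.50380^1 = 0.152706
P(M+4) = 10 × 0.49620^3 × 0.50380^2 = 0.310089
P(M+6) = 10 × 0.49620^2 × 0.50380^3 = 0.314839
P(M+8) = 5 × 0.49620^1 × 0.50380^4 = 0.159830
P(M+10) = 0.50380^5 = 0.032456
The M+6 peak is largest (0.314839); scaling to 100 gives 9.6 : 48.5 : 98.5 : 100.0 : 50.8 : 10.3.

9.6 : 48.5 : 98.5 : 100.0 : 50.8 : 10.3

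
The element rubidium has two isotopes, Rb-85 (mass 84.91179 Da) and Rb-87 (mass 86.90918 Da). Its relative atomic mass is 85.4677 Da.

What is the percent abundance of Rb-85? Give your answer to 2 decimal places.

72.17%

Writing the weighted mean with unknown fraction x of Rb-85:
84.91179·x + 86.90918·(1 − x) = 85.4677
(84.91179 − 86.90918)·x = 85.4677 − 86.90918
x = -1.44148 / -1.99739 = 0.72168 → 72.17% Rb-85, 27.83% Rb-87.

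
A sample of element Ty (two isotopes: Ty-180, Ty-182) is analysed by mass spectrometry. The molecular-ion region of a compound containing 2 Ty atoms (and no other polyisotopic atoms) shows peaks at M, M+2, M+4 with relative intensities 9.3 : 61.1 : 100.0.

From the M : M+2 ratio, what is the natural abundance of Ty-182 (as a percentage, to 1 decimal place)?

76.7%

If p is the fraction of Ty that is Ty-180, then I(M+2)/I(M) = [C(2,1)·p^1·(1−p)] / p^2 = 2·(1−p)/p = 61.1/9.3 = 6.5699
(1−p)/p = 6.5699/2 = 3.2849  ⇒  p = 1/(1 + 3.2849) = 0.2334
Ty-180: 23.3%, Ty-182: 76.7%.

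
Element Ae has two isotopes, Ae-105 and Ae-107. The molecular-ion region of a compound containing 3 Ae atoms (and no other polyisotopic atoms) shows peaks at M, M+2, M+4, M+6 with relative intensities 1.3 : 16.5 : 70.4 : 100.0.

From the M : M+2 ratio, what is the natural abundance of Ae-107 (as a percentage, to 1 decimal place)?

80.9%

Let p = fractional abundance of Ae-105. I(M+2)/I(M) = [C(3,1)·p^2·(1−p)] / p^3 = 3·(1−p)/p = 16.5/1.3 = 12.6923
(1−p)/p = 12.6923/3 = 4.2308  ⇒  p = 1/(1 + 4.2308) = 0.1912
Ae-105: 19.1%, Ae-107: 80.9%.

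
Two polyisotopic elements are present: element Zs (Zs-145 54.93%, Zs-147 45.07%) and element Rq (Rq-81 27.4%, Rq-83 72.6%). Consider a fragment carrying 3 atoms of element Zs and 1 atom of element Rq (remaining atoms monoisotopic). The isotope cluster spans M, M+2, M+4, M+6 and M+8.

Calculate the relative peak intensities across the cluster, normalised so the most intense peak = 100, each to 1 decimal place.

11.7 : 59.8 : 100.0 : 69.1 : 17.1

Element Zs pattern (n=3): 0.16574056 : 0.4079698 : 0.33473873 : 0.09155091
Element Rq pattern (n=1): 0.2740 : 0.7260
Convolve the two distributions (both contribute in 2-u steps):
  M: 0.16574056×0.2740 = 0.045413
  M+2: 0.16574056×0.7260 + 0.4079698×0.2740 = 0.232111
  M+4: 0.4079698×0.7260 + 0.33473873×0.2740 = 0.387904
  M+6: 0.33473873×0.7260 + 0.09155091×0.2740 = 0.268105
  M+8: 0.09155091×0.7260 = 0.066466
Scale to base peak (0.387904) = 100: 11.7 : 59.8 : 100.0 : 69.1 : 17.1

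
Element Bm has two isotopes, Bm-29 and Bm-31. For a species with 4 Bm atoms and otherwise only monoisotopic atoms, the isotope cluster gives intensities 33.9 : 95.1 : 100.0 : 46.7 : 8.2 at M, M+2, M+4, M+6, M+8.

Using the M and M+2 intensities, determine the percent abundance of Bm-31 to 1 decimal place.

If p is the fraction of Bm that is Bm-29, then I(M+2)/I(M) = [C(4,1)·p^3·(1−p)] / p^4 = 4·(1−p)/p = 95.1/33.9 = 2.8053
(1−p)/p = 2.8053/4 = 0.7013  ⇒  p = 1/(1 + 0.7013) = 0.5878
Bm-29: 58.8%, Bm-31: 41.2%.

41.2%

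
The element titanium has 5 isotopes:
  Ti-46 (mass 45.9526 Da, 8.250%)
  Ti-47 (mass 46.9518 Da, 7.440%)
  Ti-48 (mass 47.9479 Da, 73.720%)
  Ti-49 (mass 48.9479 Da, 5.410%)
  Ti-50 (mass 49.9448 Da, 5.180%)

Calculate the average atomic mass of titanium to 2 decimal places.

47.87 Da

Average mass = Σ (abundance × isotope mass) = 0.08250 × 45.9526 + 0.07440 × 46.9518 + 0.73720 × 47.9479 + 0.05410 × 48.9479 + 0.05180 × 49.9448
= 3.79109 + 3.49321 + 35.34719 + 2.64808 + 2.58714 = 47.86671 Da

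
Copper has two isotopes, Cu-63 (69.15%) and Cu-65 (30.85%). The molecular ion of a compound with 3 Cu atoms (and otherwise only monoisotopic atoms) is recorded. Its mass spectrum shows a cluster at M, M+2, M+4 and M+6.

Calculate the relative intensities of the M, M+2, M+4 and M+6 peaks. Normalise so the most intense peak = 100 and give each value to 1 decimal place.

Each Cu atom is independently Cu-63 (p = 0.6915) or Cu-65 (q = 0.3085); the cluster is the binomial expansion (p + q)^3.
P(M) = 0.6915^3 = 0.330656
P(M+2) = 3 × 0.6915^2 × 0.3085^1 = 0.442548
P(M+4) = 3 × 0.6915^1 × 0.3085^2 = 0.197435
P(M+6) = 0.3085^3 = 0.029361
The M+2 peak is largest (0.442548); scaling to 100 gives 74.7 : 100.0 : 44.6 : 6.6.

74.7 : 100.0 : 44.6 : 6.6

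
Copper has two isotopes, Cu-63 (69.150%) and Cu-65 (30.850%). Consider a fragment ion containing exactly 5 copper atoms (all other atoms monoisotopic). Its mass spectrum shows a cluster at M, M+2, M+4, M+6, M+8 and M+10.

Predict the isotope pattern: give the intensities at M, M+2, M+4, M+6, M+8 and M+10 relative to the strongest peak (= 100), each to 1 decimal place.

Expanding (0.69150 + 0.30850)^5:
P(M) = 0.69150^5 = 0.158111
P(M+2) = 5 × 0.69150^4 × 0.30850^1 = 0.352691
P(M+4) = 10 × 0.69150^3 × 0.30850^2 = 0.314693
P(M+6) = 10 × 0.69150^2 × 0.30850^3 = 0.140394
P(M+8) = 5 × 0.69150^1 × 0.30850^4 = 0.031317
P(M+10) = 0.30850^5 = 0.002794
The M+2 peak is largest (0.352691); scaling to 100 gives 44.8 : 100.0 : 89.2 : 39.8 : 8.9 : 0.8.

44.8 : 100.0 : 89.2 : 39.8 : 8.9 : 0.8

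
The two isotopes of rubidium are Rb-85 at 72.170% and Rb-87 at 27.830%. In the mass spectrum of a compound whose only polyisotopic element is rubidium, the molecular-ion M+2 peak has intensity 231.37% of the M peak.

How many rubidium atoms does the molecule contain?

The M+2/M ratio from n Rb atoms is n · q/p = n · 0.27830/0.72170.
n = 2.3137 × 0.72170/0.27830 = 6.00 ≈ 6

6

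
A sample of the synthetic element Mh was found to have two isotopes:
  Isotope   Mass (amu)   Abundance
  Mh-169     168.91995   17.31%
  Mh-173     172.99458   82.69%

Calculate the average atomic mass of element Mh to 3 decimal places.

Average mass = Σ (abundance × isotope mass) = 0.1731 × 168.91995 + 0.8269 × 172.99458
= 29.240043 + 143.049218 = 172.289261 amu

172.289 amu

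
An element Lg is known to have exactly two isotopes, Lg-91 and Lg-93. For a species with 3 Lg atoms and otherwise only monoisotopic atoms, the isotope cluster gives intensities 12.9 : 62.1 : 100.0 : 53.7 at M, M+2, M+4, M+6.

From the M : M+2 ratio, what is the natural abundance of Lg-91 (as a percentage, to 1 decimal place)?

38.4%

Write p for the Lg-91 fraction. I(M+2)/I(M) = [C(3,1)·p^2·(1−p)] / p^3 = 3·(1−p)/p = 62.1/12.9 = 4.8140
(1−p)/p = 4.8140/3 = 1.6047  ⇒  p = 1/(1 + 1.6047) = 0.3839
Lg-91: 38.4%, Lg-93: 61.6%.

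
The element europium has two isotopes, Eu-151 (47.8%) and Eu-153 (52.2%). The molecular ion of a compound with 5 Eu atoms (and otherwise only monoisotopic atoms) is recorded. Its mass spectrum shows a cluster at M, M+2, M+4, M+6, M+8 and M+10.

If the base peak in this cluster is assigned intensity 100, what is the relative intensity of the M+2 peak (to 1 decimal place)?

Term probabilities: M 0.0250, M+2 0.1363, M+4 0.2976, M+6 0.3250, M+8 0.1775, M+10 0.0388. Base peak = M+6.
P(M+6) = C(5,3) × 0.478^2 × 0.522^3 = 10 × 0.228484 × 0.14223665 = 0.324988 (base)
P(M+2) = C(5,1) × 0.478^4 × 0.522^1 = 5 × 0.05220494 × 0.5220 = 0.136255
Relative intensity = 0.136255 / 0.324988 × 100 = 41.9

41.9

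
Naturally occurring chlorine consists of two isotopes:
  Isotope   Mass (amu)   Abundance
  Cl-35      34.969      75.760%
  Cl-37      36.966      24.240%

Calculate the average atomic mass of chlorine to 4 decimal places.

35.4531 amu

The abundance-weighted mean is 0.75760 × 34.969 + 0.24240 × 36.966
= 26.49251 + 8.96056 = 35.45307 amu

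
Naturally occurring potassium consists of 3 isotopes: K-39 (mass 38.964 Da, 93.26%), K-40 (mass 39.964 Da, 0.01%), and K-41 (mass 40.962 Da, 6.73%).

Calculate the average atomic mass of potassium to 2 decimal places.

Weight each isotope mass by its fractional abundance: 0.9326 × 38.964 + 0.0001 × 39.964 + 0.0673 × 40.962
= 36.3378 + 0.0040 + 2.7567 = 39.0985 Da

39.10 Da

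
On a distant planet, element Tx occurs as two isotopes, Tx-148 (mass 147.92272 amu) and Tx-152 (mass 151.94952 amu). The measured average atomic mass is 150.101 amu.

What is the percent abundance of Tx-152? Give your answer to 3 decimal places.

54.095%

Let x be the fractional abundance of Tx-148; then Tx-152 has abundance 1 − x.
147.92272·x + 151.94952·(1 − x) = 150.101
(147.92272 − 151.94952)·x = 150.101 − 151.94952
x = -1.84852 / -4.02680 = 0.45905 → 45.905% Tx-148, 54.095% Tx-152.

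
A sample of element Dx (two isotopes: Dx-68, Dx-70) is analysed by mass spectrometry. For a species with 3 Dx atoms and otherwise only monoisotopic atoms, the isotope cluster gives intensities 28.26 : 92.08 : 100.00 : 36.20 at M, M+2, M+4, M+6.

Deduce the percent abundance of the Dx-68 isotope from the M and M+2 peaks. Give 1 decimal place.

47.9%

Let p = fractional abundance of Dx-68. I(M+2)/I(M) = [C(3,1)·p^2·(1−p)] / p^3 = 3·(1−p)/p = 92.08/28.26 = 3.2583
(1−p)/p = 3.2583/3 = 1.0861  ⇒  p = 1/(1 + 1.0861) = 0.4794
Dx-68: 47.9%, Dx-70: 52.1%.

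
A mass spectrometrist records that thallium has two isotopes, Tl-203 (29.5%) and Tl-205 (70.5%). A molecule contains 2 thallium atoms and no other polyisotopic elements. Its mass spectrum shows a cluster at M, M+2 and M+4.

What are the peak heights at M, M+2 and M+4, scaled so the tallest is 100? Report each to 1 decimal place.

Expanding (0.295 + 0.705)^2:
P(M) = 0.295^2 = 0.087025
P(M+2) = 2 × 0.295^1 × 0.705^1 = 0.415950
P(M+4) = 0.705^2 = 0.497025
The M+4 peak is largest (0.497025); scaling to 100 gives 17.5 : 83.7 : 100.0.

17.5 : 83.7 : 100.0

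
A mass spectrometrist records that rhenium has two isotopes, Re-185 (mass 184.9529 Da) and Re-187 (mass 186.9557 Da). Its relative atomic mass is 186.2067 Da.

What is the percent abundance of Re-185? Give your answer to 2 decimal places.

37.40%

Let x be the fractional abundance of Re-185; then Re-187 has abundance 1 − x.
184.9529·x + 186.9557·(1 − x) = 186.2067
(184.9529 − 186.9557)·x = 186.2067 − 186.9557
x = -0.7490 / -2.0028 = 0.37398 → 37.40% Re-185, 62.60% Re-187.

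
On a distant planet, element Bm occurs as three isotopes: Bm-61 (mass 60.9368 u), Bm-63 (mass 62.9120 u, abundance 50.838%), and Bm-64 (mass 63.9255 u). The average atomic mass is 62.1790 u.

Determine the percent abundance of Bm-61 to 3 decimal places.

Let x and y be the fractions of Bm-61 and Bm-64. Then x + y = 1 − 0.50838 = 0.49162 and 60.9368x + 63.9255y = 62.1790 − 0.50838×62.9120 = 30.19579744.
Substituting: 60.9368x + 63.9255(0.49162 − x) = 30.19579744
(60.9368 − 63.9255)x = -1.23125687  ⇒  x = 0.41197, y = 0.07965
Bm-61: 41.197%, Bm-64: 7.965%.

41.197%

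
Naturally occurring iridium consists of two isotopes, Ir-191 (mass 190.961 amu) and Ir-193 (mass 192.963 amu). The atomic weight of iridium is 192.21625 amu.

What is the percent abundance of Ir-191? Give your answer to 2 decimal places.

37.30%

Writing the weighted mean with unknown fraction x of Ir-191:
190.961·x + 192.963·(1 − x) = 192.21625
(190.961 − 192.963)·x = 192.21625 − 192.963
x = -0.74675 / -2.002 = 0.37300 → 37.30% Ir-191, 62.70% Ir-193.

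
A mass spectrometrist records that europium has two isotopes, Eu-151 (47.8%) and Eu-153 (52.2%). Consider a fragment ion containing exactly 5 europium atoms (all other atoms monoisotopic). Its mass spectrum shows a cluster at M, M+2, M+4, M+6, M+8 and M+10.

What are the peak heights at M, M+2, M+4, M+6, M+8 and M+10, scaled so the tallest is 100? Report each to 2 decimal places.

Each Eu atom is independently Eu-151 (p = 0.478) or Eu-153 (q = 0.522); the cluster is the binomial expansion (p + q)^5.
P(M) = 0.478^5 = 0.024954
P(M+2) = 5 × 0.478^4 × 0.522^1 = 0.136255
P(M+4) = 10 × 0.478^3 × 0.522^2 = 0.297594
P(M+6) = 10 × 0.478^2 × 0.522^3 = 0.324988
P(M+8) = 5 × 0.478^1 × 0.522^4 = 0.177452
P(M+10) = 0.522^5 = 0.038757
The M+6 peak is largest (0.324988); scaling to 100 gives 7.68 : 41.93 : 91.57 : 100.00 : 54.60 : 11.93.

7.68 : 41.93 : 91.57 : 100.00 : 54.60 : 11.93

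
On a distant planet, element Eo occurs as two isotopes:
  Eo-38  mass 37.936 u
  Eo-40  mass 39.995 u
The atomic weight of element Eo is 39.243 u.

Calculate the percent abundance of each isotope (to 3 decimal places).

Eo-38: 36.523%, Eo-40: 63.477%

Let x be the fractional abundance of Eo-38; then Eo-40 has abundance 1 − x.
37.936·x + 39.995·(1 − x) = 39.243
(37.936 − 39.995)·x = 39.243 − 39.995
x = -0.752 / -2.059 = 0.36523 → 36.523% Eo-38, 63.477% Eo-40.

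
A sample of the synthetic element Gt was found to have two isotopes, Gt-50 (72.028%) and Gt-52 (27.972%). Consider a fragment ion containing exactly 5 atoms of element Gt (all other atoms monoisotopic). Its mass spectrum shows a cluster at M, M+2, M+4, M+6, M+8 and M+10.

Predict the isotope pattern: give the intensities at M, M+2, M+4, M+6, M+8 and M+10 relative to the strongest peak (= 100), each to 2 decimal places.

51.50 : 100.00 : 77.67 : 30.16 : 5.86 : 0.45

Expanding (0.72028 + 0.27972)^5:
P(M) = 0.72028^5 = 0.193868
P(M+2) = 5 × 0.72028^4 × 0.27972^1 = 0.376443
P(M+4) = 10 × 0.72028^3 × 0.27972^2 = 0.292382
P(M+6) = 10 × 0.72028^2 × 0.27972^3 = 0.113546
P(M+8) = 5 × 0.72028^1 × 0.27972^4 = 0.022048
P(M+10) = 0.27972^5 = 0.001712
The M+2 peak is largest (0.376443); scaling to 100 gives 51.50 : 100.00 : 77.67 : 30.16 : 5.86 : 0.45.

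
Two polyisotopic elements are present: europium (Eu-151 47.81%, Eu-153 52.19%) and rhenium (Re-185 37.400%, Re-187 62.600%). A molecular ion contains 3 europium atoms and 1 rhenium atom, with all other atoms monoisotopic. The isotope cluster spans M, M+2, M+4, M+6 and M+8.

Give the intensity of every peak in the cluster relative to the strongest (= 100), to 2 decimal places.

11.04 : 54.64 : 100.00 : 80.43 : 24.04

Europium pattern (n=3): 0.10928391 : 0.3578871 : 0.39067407 : 0.14215492
Rhenium pattern (n=1): 0.3740 : 0.6260
Convolve the two distributions (both contribute in 2-u steps):
  M: 0.10928391×0.3740 = 0.040872
  M+2: 0.10928391×0.6260 + 0.3578871×0.3740 = 0.202262
  M+4: 0.3578871×0.6260 + 0.39067407×0.3740 = 0.370149
  M+6: 0.39067407×0.6260 + 0.14215492×0.3740 = 0.297728
  M+8: 0.14215492×0.6260 = 0.088989
Scale to base peak (0.370149) = 100: 11.04 : 54.64 : 100.00 : 80.43 : 24.04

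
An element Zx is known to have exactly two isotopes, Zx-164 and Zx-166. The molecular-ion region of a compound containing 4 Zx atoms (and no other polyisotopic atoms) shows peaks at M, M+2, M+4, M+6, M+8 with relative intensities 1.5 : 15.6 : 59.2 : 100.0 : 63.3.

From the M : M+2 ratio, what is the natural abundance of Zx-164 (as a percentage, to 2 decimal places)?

Let p = fractional abundance of Zx-164. I(M+2)/I(M) = [C(4,1)·p^3·(1−p)] / p^4 = 4·(1−p)/p = 15.6/1.5 = 10.4000
(1−p)/p = 10.4000/4 = 2.6000  ⇒  p = 1/(1 + 2.6000) = 0.2778
Zx-164: 27.78%, Zx-166: 72.22%.

27.78%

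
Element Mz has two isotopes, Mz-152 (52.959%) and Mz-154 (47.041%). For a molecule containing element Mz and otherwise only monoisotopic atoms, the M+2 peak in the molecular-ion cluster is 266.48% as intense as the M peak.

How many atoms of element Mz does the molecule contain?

For n independent Mz atoms, I(M+2)/I(M) = n · (abundance Mz-154) / (abundance Mz-152) = n · 0.47041/0.52959.
n = 2.6648 × 0.52959/0.47041 = 3.00 ≈ 3

3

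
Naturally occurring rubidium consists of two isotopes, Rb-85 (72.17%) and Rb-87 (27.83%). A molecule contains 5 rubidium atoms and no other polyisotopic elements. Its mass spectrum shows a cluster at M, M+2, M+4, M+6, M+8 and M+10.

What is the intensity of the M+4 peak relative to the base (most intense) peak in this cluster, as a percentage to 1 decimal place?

77.1%

(0.7217 + 0.2783)^5 gives M 0.1958, M+2 0.3775, M+4 0.2911, M+6 0.1123, M+8 0.0216, M+10 0.0017; the largest is M+2.
P(M+2) = C(5,1) × 0.7217^4 × 0.2783^1 = 5 × 0.27128565 × 0.2783 = 0.377494 (base)
P(M+4) = C(5,2) × 0.7217^3 × 0.2783^2 = 10 × 0.37589809 × 0.07745089 = 0.291136
Relative intensity = 0.291136 / 0.377494 × 100 = 77.1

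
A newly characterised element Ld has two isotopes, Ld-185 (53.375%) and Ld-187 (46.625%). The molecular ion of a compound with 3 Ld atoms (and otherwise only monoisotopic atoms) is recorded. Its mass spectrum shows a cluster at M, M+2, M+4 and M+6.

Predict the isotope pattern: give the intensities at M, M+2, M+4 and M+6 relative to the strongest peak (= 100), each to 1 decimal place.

Expanding (0.53375 + 0.46625)^3:
P(M) = 0.53375^3 = 0.152060
P(M+2) = 3 × 0.53375^2 × 0.46625^1 = 0.398489
P(M+4) = 3 × 0.53375^1 × 0.46625^2 = 0.348094
P(M+6) = 0.46625^3 = 0.101358
The M+2 peak is largest (0.398489); scaling to 100 gives 38.2 : 100.0 : 87.4 : 25.4.

38.2 : 100.0 : 87.4 : 25.4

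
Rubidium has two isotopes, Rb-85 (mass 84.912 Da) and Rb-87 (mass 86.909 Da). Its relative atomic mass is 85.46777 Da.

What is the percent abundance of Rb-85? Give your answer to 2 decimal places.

With x = fraction of Rb-85 (so Rb-87 is 1 − x):
84.912·x + 86.909·(1 − x) = 85.46777
(84.912 − 86.909)·x = 85.46777 − 86.909
x = -1.44123 / -1.997 = 0.72170 → 72.17% Rb-85, 27.83% Rb-87.

72.17%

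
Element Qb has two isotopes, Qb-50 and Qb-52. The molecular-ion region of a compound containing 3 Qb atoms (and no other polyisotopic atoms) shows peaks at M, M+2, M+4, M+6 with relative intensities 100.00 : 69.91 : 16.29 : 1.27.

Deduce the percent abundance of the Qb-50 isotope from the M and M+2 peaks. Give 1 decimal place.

If p is the fraction of Qb that is Qb-50, then I(M+2)/I(M) = [C(3,1)·p^2·(1−p)] / p^3 = 3·(1−p)/p = 69.91/100.00 = 0.6991
(1−p)/p = 0.6991/3 = 0.2330  ⇒  p = 1/(1 + 0.2330) = 0.8110
Qb-50: 81.1%, Qb-52: 18.9%.

81.1%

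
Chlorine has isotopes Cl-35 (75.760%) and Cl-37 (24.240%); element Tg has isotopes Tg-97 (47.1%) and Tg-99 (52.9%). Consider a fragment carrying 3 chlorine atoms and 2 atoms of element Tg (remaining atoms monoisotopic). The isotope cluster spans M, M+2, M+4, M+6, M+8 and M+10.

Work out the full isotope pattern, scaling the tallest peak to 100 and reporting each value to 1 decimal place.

26.8 : 86.1 : 100.0 : 51.9 : 12.4 : 1.1

Chlorine pattern (n=3): 0.4348304 : 0.41738208 : 0.13354464 : 0.01424288
Element Tg pattern (n=2): 0.221841 : 0.498318 : 0.279841
Convolve the two distributions (both contribute in 2-u steps):
  M: 0.4348304×0.221841 = 0.096463
  M+2: 0.4348304×0.498318 + 0.41738208×0.221841 = 0.309276
  M+4: 0.4348304×0.279841 + 0.41738208×0.498318 + 0.13354464×0.221841 = 0.359298
  M+6: 0.41738208×0.279841 + 0.13354464×0.498318 + 0.01424288×0.221841 = 0.186508
  M+8: 0.13354464×0.279841 + 0.01424288×0.498318 = 0.044469
  M+10: 0.01424288×0.279841 = 0.003986
Scale to base peak (0.359298) = 100: 26.8 : 86.1 : 100.0 : 51.9 : 12.4 : 1.1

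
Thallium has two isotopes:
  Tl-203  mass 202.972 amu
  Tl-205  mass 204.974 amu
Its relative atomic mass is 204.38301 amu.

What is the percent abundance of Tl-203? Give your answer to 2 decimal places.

With x = fraction of Tl-203 (so Tl-205 is 1 − x):
202.972·x + 204.974·(1 − x) = 204.38301
(202.972 − 204.974)·x = 204.38301 − 204.974
x = -0.59099 / -2.002 = 0.29520 → 29.52% Tl-203, 70.48% Tl-205.

29.52%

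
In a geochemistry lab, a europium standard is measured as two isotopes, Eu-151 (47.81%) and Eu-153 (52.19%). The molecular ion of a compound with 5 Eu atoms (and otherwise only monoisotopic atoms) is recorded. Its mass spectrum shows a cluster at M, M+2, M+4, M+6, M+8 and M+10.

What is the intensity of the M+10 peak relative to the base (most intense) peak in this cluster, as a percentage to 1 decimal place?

11.9%

Term probabilities: M 0.0250, M+2 0.1363, M+4 0.2977, M+6 0.3249, M+8 0.1774, M+10 0.0387. Base peak = M+6.
P(M+6) = C(5,3) × 0.4781^2 × 0.5219^3 = 10 × 0.22857961 × 0.14215492 = 0.324937 (base)
P(M+10) = C(5,5) × 0.4781^0 × 0.5219^5 = 1 × 1.0000 × 0.0387201 = 0.038720
Relative intensity = 0.038720 / 0.324937 × 100 = 11.9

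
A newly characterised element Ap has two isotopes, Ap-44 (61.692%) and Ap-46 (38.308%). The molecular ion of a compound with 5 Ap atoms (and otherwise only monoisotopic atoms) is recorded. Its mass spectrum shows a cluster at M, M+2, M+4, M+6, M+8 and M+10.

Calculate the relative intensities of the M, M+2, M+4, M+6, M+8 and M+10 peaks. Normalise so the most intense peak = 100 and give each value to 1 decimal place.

25.9 : 80.5 : 100.0 : 62.1 : 19.3 : 2.4

Each Ap atom is independently Ap-44 (p = 0.61692) or Ap-46 (q = 0.38308); the cluster is the binomial expansion (p + q)^5.
P(M) = 0.61692^5 = 0.089360
P(M+2) = 5 × 0.61692^4 × 0.38308^1 = 0.277444
P(M+4) = 10 × 0.61692^3 × 0.38308^2 = 0.344561
P(M+6) = 10 × 0.61692^2 × 0.38308^3 = 0.213957
P(M+8) = 5 × 0.61692^1 × 0.38308^4 = 0.066429
P(M+10) = 0.38308^5 = 0.008250
The M+4 peak is largest (0.344561); scaling to 100 gives 25.9 : 80.5 : 100.0 : 62.1 : 19.3 : 2.4.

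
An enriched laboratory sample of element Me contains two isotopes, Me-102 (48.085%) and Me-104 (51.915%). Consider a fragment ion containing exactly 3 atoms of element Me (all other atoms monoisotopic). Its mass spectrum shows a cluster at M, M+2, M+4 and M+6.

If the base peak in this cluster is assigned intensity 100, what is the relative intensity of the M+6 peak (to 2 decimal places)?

(0.48085 + 0.51915)^3 gives M 0.1112, M+2 0.3601, M+4 0.3888, M+6 0.1399; the largest is M+4.
P(M+4) = C(3,2) × 0.48085^1 × 0.51915^2 = 3 × 0.48085 × 0.26951672 = 0.388791 (base)
P(M+6) = C(3,3) × 0.48085^0 × 0.51915^3 = 1 × 1.0000 × 0.13991961 = 0.139920
Relative intensity = 0.139920 / 0.388791 × 100 = 35.99

35.99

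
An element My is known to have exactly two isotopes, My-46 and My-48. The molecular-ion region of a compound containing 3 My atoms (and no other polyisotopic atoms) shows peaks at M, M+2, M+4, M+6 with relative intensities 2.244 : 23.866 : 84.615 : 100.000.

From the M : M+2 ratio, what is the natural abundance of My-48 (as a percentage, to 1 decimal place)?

Write p for the My-46 fraction. I(M+2)/I(M) = [C(3,1)·p^2·(1−p)] / p^3 = 3·(1−p)/p = 23.866/2.244 = 10.6355
(1−p)/p = 10.6355/3 = 3.5452  ⇒  p = 1/(1 + 3.5452) = 0.2200
My-46: 22.0%, My-48: 78.0%.

78.0%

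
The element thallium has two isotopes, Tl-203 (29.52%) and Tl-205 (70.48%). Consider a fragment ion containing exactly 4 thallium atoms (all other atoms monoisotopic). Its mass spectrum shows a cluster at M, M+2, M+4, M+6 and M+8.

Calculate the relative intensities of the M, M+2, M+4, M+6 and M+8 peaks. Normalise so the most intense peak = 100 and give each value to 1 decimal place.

1.8 : 17.5 : 62.8 : 100.0 : 59.7

Each Tl atom is independently Tl-203 (p = 0.2952) or Tl-205 (q = 0.7048); the cluster is the binomial expansion (p + q)^4.
P(M) = 0.2952^4 = 0.007594
P(M+2) = 4 × 0.2952^3 × 0.7048^1 = 0.072523
P(M+4) = 6 × 0.2952^2 × 0.7048^2 = 0.259726
P(M+6) = 4 × 0.2952^1 × 0.7048^3 = 0.413403
P(M+8) = 0.7048^4 = 0.246754
The M+6 peak is largest (0.413403); scaling to 100 gives 1.8 : 17.5 : 62.8 : 100.0 : 59.7.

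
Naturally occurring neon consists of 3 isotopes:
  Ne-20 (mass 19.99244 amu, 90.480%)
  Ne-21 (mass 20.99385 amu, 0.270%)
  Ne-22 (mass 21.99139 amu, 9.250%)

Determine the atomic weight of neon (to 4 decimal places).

Ar = Σ fᵢ·mᵢ = 0.90480 × 19.99244 + 0.00270 × 20.99385 + 0.09250 × 21.99139
= 18.089160 + 0.056683 + 2.034204 = 20.180047 amu

20.1800 amu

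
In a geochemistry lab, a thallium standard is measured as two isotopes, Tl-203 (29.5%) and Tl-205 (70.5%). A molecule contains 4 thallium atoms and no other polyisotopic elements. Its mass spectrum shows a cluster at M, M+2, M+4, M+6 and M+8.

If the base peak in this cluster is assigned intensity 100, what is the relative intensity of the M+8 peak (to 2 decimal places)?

Binomial terms of (0.295 + 0.705)^4: M 0.0076, M+2 0.0724, M+4 0.2595, M+6 0.4135, M+8 0.2470 → M+6 is the base peak.
P(M+6) = C(4,3) × 0.295^1 × 0.705^3 = 4 × 0.2950 × 0.35040263 = 0.413475 (base)
P(M+8) = C(4,4) × 0.295^0 × 0.705^4 = 1 × 1.0000 × 0.24703385 = 0.247034
Relative intensity = 0.247034 / 0.413475 × 100 = 59.75

59.75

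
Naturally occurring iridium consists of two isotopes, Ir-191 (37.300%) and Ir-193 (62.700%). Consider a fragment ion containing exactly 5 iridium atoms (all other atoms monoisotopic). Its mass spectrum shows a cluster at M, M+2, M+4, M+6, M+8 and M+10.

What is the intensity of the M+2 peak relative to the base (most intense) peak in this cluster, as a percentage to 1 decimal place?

Term probabilities: M 0.0072, M+2 0.0607, M+4 0.2040, M+6 0.3429, M+8 0.2882, M+10 0.0969. Base peak = M+6.
P(M+6) = C(5,3) × 0.37300^2 × 0.62700^3 = 10 × 0.139129 × 0.24649188 = 0.342942 (base)
P(M+2) = C(5,1) × 0.37300^4 × 0.62700^1 = 5 × 0.01935688 × 0.6270 = 0.060684
Relative intensity = 0.060684 / 0.342942 × 100 = 17.7

17.7%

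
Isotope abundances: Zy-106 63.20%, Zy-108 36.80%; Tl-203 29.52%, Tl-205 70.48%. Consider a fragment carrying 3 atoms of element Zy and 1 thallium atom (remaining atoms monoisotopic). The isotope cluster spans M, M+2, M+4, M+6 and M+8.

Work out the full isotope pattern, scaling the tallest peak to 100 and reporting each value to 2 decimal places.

19.28 : 79.69 : 100.00 : 50.62 : 9.09

Element Zy pattern (n=3): 0.25243597 : 0.4409641 : 0.2567639 : 0.04983603
Thallium pattern (n=1): 0.2952 : 0.7048
Convolve the two distributions (both contribute in 2-u steps):
  M: 0.25243597×0.2952 = 0.074519
  M+2: 0.25243597×0.7048 + 0.4409641×0.2952 = 0.308089
  M+4: 0.4409641×0.7048 + 0.2567639×0.2952 = 0.386588
  M+6: 0.2567639×0.7048 + 0.04983603×0.2952 = 0.195679
  M+8: 0.04983603×0.7048 = 0.035124
Scale to base peak (0.386588) = 100: 19.28 : 79.69 : 100.00 : 50.62 : 9.09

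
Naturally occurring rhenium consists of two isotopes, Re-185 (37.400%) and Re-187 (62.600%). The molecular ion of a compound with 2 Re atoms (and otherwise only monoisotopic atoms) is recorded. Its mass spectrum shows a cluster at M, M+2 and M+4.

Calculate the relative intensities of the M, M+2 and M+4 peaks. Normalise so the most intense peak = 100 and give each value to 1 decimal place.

Each Re atom is independently Re-185 (p = 0.37400) or Re-187 (q = 0.62600); the cluster is the binomial expansion (p + q)^2.
P(M) = 0.37400^2 = 0.139876
P(M+2) = 2 × 0.37400^1 × 0.62600^1 = 0.468248
P(M+4) = 0.62600^2 = 0.391876
The M+2 peak is largest (0.468248); scaling to 100 gives 29.9 : 100.0 : 83.7.

29.9 : 100.0 : 83.7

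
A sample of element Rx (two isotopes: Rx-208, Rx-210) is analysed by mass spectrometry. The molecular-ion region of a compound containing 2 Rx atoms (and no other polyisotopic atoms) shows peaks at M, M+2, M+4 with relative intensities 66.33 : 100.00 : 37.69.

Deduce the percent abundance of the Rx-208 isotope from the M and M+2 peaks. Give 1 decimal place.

57.0%

Write p for the Rx-208 fraction. I(M+2)/I(M) = [C(2,1)·p^1·(1−p)] / p^2 = 2·(1−p)/p = 100.00/66.33 = 1.5076
(1−p)/p = 1.5076/2 = 0.7538  ⇒  p = 1/(1 + 0.7538) = 0.5702
Rx-208: 57.0%, Rx-210: 43.0%.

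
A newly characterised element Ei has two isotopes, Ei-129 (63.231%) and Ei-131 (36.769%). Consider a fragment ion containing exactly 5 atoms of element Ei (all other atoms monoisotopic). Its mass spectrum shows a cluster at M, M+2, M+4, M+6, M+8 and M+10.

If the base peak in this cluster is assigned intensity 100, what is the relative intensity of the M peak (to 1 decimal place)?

Term probabilities: M 0.1011, M+2 0.2939, M+4 0.3418, M+6 0.1987, M+8 0.0578, M+10 0.0067. Base peak = M+4.
P(M+4) = C(5,2) × 0.63231^3 × 0.36769^2 = 10 × 0.25280761 × 0.13519594 = 0.341786 (base)
P(M) = C(5,0) × 0.63231^5 × 0.36769^0 = 1 × 0.10107651 × 1.0000 = 0.101077
Relative intensity = 0.101077 / 0.341786 × 100 = 29.6

29.6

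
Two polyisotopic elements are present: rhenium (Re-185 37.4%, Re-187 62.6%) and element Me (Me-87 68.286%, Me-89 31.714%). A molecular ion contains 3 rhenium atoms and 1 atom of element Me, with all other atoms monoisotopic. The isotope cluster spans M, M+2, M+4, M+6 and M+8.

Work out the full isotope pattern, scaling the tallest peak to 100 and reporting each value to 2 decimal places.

Rhenium pattern (n=3): 0.05231362 : 0.26268713 : 0.43968487 : 0.24531438
Element Me pattern (n=1): 0.68286 : 0.31714
Convolve the two distributions (both contribute in 2-u steps):
  M: 0.05231362×0.68286 = 0.035723
  M+2: 0.05231362×0.31714 + 0.26268713×0.68286 = 0.195969
  M+4: 0.26268713×0.31714 + 0.43968487×0.68286 = 0.383552
  M+6: 0.43968487×0.31714 + 0.24531438×0.68286 = 0.306957
  M+8: 0.24531438×0.31714 = 0.077799
Scale to base peak (0.383552) = 100: 9.31 : 51.09 : 100.00 : 80.03 : 20.28

9.31 : 51.09 : 100.00 : 80.03 : 20.28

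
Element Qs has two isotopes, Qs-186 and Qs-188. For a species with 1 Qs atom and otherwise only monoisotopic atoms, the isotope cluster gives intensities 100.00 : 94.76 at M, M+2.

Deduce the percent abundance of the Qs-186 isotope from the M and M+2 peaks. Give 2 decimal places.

51.35%

Let p = fractional abundance of Qs-186. I(M+2)/I(M) = [C(1,1)·p^0·(1−p)] / p^1 = 1·(1−p)/p = 94.76/100.00 = 0.9476
(1−p)/p = 0.9476/1 = 0.9476  ⇒  p = 1/(1 + 0.9476) = 0.5135
Qs-186: 51.35%, Qs-188: 48.65%.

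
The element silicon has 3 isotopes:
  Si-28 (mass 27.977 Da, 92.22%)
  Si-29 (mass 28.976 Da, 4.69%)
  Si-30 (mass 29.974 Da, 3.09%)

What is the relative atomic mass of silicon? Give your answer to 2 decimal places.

28.09 Da

Average mass = Σ (abundance × isotope mass) = 0.9222 × 27.977 + 0.0469 × 28.976 + 0.0309 × 29.974
= 25.8004 + 1.3590 + 0.9262 = 28.0856 Da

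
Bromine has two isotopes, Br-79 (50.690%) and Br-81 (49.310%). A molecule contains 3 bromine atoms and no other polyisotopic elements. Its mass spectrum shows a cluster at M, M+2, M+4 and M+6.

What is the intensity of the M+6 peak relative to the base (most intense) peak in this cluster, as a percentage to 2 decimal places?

31.54%

Binomial terms of (0.50690 + 0.49310)^3: M 0.1302, M+2 0.3801, M+4 0.3698, M+6 0.1199 → M+2 is the base peak.
P(M+2) = C(3,1) × 0.50690^2 × 0.49310^1 = 3 × 0.25694761 × 0.4931 = 0.380103 (base)
P(M+6) = C(3,3) × 0.50690^0 × 0.49310^3 = 1 × 1.0000 × 0.11989609 = 0.119896
Relative intensity = 0.119896 / 0.380103 × 100 = 31.54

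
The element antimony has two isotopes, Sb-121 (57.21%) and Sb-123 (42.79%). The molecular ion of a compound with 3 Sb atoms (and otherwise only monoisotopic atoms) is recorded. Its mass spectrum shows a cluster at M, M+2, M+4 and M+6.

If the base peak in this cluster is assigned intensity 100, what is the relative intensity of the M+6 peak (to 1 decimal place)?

18.6

Binomial terms of (0.5721 + 0.4279)^3: M 0.1872, M+2 0.4202, M+4 0.3143, M+6 0.0783 → M+2 is the base peak.
P(M+2) = C(3,1) × 0.5721^2 × 0.4279^1 = 3 × 0.32729841 × 0.4279 = 0.420153 (base)
P(M+6) = C(3,3) × 0.5721^0 × 0.4279^3 = 1 × 1.0000 × 0.07834781 = 0.078348
Relative intensity = 0.078348 / 0.420153 × 100 = 18.6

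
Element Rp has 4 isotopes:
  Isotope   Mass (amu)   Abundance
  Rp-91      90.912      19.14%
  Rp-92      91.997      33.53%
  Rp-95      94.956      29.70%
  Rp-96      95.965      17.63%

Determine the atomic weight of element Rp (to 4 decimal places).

93.3677 amu

Weight each isotope mass by its fractional abundance: 0.1914 × 90.912 + 0.3353 × 91.997 + 0.2970 × 94.956 + 0.1763 × 95.965
= 17.40056 + 30.84659 + 28.20193 + 16.91863 = 93.36771 amu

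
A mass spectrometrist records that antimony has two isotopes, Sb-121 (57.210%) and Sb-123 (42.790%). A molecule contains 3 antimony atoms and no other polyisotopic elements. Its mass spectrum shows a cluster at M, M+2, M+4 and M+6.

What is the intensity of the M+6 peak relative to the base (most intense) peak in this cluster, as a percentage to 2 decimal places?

18.65%

(0.57210 + 0.42790)^3 gives M 0.1872, M+2 0.4202, M+4 0.3143, M+6 0.0783; the largest is M+2.
P(M+2) = C(3,1) × 0.57210^2 × 0.42790^1 = 3 × 0.32729841 × 0.4279 = 0.420153 (base)
P(M+6) = C(3,3) × 0.57210^0 × 0.42790^3 = 1 × 1.0000 × 0.07834781 = 0.078348
Relative intensity = 0.078348 / 0.420153 × 100 = 18.65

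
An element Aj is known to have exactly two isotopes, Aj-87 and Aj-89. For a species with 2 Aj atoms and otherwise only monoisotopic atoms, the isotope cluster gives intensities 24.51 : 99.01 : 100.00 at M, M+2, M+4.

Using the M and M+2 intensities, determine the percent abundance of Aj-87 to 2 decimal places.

Write p for the Aj-87 fraction. I(M+2)/I(M) = [C(2,1)·p^1·(1−p)] / p^2 = 2·(1−p)/p = 99.01/24.51 = 4.0396
(1−p)/p = 4.0396/2 = 2.0198  ⇒  p = 1/(1 + 2.0198) = 0.3311
Aj-87: 33.11%, Aj-89: 66.89%.

33.11%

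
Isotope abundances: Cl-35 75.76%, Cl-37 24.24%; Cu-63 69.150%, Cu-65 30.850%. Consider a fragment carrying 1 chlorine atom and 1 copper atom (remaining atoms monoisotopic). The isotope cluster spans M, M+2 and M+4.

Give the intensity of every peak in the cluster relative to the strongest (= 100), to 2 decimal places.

100.00 : 76.61 : 14.27

Chlorine pattern (n=1): 0.7576 : 0.2424
Copper pattern (n=1): 0.6915 : 0.3085
Convolve the two distributions (both contribute in 2-u steps):
  M: 0.7576×0.6915 = 0.523880
  M+2: 0.7576×0.3085 + 0.2424×0.6915 = 0.401339
  M+4: 0.2424×0.3085 = 0.074780
Scale to base peak (0.523880) = 100: 100.00 : 76.61 : 14.27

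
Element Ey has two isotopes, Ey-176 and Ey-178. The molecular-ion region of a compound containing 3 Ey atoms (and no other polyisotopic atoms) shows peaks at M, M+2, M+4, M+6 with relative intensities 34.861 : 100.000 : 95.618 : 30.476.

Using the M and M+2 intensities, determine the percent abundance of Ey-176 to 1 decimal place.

Write p for the Ey-176 fraction. I(M+2)/I(M) = [C(3,1)·p^2·(1−p)] / p^3 = 3·(1−p)/p = 100.000/34.861 = 2.8685
(1−p)/p = 2.8685/3 = 0.9562  ⇒  p = 1/(1 + 0.9562) = 0.5112
Ey-176: 51.1%, Ey-178: 48.9%.

51.1%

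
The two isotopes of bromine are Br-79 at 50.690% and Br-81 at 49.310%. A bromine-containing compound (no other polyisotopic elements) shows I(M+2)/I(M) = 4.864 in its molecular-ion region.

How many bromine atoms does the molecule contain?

5

With n Br atoms, P(M+2)/P(M) = C(n,1)·p^(n−1)q / p^n = n·q/p = n · 0.49310/0.50690.
n = 4.864 × 0.50690/0.49310 = 5.00 ≈ 5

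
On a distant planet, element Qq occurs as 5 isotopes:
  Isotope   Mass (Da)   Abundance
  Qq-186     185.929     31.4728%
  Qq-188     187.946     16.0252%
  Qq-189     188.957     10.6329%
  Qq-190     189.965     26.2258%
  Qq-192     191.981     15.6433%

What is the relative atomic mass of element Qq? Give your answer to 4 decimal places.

188.5794 Da

The abundance-weighted mean is 0.314728 × 185.929 + 0.160252 × 187.946 + 0.106329 × 188.957 + 0.262258 × 189.965 + 0.156433 × 191.981
= 58.51706 + 30.11872 + 20.09161 + 49.81984 + 30.03216 = 188.57939 Da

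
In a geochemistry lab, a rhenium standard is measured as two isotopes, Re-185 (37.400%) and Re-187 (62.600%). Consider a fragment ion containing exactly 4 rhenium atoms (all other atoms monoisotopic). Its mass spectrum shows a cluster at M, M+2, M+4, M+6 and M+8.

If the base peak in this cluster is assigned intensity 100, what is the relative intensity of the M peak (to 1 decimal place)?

5.3

(0.37400 + 0.62600)^4 gives M 0.0196, M+2 0.1310, M+4 0.3289, M+6 0.3670, M+8 0.1536; the largest is M+6.
P(M+6) = C(4,3) × 0.37400^1 × 0.62600^3 = 4 × 0.3740 × 0.24531438 = 0.366990 (base)
P(M) = C(4,0) × 0.37400^4 × 0.62600^0 = 1 × 0.0195653 × 1.0000 = 0.019565
Relative intensity = 0.019565 / 0.366990 × 100 = 5.3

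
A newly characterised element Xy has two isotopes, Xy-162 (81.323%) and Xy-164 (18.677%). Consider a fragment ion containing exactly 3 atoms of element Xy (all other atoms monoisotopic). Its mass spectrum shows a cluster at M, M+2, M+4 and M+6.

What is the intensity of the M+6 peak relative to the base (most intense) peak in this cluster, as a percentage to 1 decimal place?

1.2%

Term probabilities: M 0.5378, M+2 0.3706, M+4 0.0851, M+6 0.0065. Base peak = M.
P(M) = C(3,0) × 0.81323^3 × 0.18677^0 = 1 × 0.53782399 × 1.0000 = 0.537824 (base)
P(M+6) = C(3,3) × 0.81323^0 × 0.18677^3 = 1 × 1.0000 × 0.0065151 = 0.006515
Relative intensity = 0.006515 / 0.537824 × 100 = 1.2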